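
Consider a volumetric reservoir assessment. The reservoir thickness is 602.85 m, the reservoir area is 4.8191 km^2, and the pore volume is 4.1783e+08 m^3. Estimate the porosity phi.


phi = Vp / (A * 1e6 * hr)
phi = 4.1783e+08 / (4.8191 * 1e6 * 602.85)
phi = 0.14382


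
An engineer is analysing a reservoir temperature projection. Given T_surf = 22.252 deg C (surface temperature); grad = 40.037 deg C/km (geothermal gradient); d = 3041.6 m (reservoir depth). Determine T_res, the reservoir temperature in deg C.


T_res = T_surf + grad * d / 1000
T_res = 22.252 + 40.037 * 3041.6 / 1000
T_res = 144.03 deg C


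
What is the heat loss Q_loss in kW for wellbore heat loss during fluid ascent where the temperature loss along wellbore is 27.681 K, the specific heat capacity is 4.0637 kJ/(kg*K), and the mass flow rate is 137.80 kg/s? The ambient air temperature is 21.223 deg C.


Q_loss = mdot * cp * dT
Q_loss = 137.80 * 4.0637 * 27.681
Q_loss = 15501 kW


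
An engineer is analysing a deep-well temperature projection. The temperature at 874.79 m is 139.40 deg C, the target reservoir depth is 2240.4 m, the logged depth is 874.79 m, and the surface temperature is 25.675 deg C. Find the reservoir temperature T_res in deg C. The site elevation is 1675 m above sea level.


Step 1: grad = (T_d1 - T_surf)/d1 * 1000 = (139.4 - 25.675)/874.79 * 1000 = 130.0026 deg C/km
Step 2: T_res = T_surf + grad*d2/1000 = 25.675 + 130.0026*2240.4/1000 = 316.93 deg C
T_res = 316.93 deg C


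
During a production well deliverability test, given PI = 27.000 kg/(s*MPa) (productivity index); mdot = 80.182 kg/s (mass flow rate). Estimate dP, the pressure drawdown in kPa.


dP = mdot * 1000 / PI
dP = 80.182 * 1000 / 27.000
dP = 2969.7 kPa


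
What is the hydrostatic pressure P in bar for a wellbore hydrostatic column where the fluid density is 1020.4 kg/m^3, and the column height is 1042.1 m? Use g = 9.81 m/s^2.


P = rho * g * h / 1e6
P = 1020.4 * 9.81 * 1042.1 / 1e6
P = 10.43155 MPa
Convert: 10.43155 MPa * 10.0 = 104.32 bar
P = 104.32 bar


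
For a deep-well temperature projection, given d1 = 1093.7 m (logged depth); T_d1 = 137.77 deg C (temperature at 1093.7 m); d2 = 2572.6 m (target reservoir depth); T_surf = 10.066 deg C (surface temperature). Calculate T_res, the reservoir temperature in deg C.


Step 1: grad = (T_d1 - T_surf)/d1 * 1000 = (137.77 - 10.066)/1093.7 * 1000 = 116.7633 deg C/km
Step 2: T_res = T_surf + grad*d2/1000 = 10.066 + 116.7633*2572.6/1000 = 310.45 deg C
T_res = 310.45 deg C


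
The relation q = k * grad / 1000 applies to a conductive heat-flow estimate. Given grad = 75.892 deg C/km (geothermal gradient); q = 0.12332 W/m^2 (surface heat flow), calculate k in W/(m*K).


k = q * 1000 / grad
k = 0.12332 * 1000 / 75.892
k = 1.6249 W/(m*K)


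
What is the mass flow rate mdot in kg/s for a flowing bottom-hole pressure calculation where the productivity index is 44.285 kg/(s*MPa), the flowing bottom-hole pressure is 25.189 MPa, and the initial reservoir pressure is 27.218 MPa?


mdot = (P_i - P_wf) * PI
mdot = (27.218 - 25.189) * 44.285
mdot = 89.854 kg/s


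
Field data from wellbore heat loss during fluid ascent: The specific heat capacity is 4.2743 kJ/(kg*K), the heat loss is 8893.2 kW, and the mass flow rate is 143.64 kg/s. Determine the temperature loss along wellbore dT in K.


dT = Q_loss / (mdot * cp)
dT = 8893.2 / (143.64 * 4.2743)
dT = 14.485 K


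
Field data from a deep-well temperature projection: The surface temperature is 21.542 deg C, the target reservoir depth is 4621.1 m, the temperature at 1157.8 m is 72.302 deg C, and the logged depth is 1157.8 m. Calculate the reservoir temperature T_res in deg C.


Step 1: grad = (T_d1 - T_surf)/d1 * 1000 = (72.302 - 21.542)/1157.8 * 1000 = 43.84177 deg C/km
Step 2: T_res = T_surf + grad*d2/1000 = 21.542 + 43.84177*4621.1/1000 = 224.14 deg C
T_res = 224.14 deg C


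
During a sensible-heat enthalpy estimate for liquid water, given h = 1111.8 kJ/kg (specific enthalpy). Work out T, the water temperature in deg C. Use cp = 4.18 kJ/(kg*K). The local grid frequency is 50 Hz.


T = h / cp
T = 1111.8 / 4.18
T = 265.98 deg C


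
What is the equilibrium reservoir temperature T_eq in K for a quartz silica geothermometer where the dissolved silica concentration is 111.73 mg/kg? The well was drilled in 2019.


T_eq = 1309 / (5.19 - log10(SiO2)) - 273.15
T_eq = 1309 / (5.19 - log10(111.73)) - 273.15
T_eq = 143.4861 deg C
Convert to K: 143.4861 + 273.15 = 416.64 K
T_eq = 416.64 K


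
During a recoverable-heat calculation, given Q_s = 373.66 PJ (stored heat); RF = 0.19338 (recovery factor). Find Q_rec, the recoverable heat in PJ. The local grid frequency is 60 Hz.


Q_rec = Q_s * RF
Q_rec = 373.66 * 0.19338
Q_rec = 72.258 PJ


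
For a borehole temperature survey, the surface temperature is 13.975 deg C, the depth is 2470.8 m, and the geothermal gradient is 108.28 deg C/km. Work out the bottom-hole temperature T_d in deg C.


T_d = T_surf + grad * d / 1000
T_d = 13.975 + 108.28 * 2470.8 / 1000
T_d = 281.51 deg C


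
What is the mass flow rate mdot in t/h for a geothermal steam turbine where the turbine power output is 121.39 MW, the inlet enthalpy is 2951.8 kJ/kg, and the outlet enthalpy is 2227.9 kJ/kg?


mdot = P * 1000 / (h_in - h_out)
mdot = 121.39 * 1000 / (2951.8 - 2227.9)
mdot = 167.6889 kg/s
Convert: 167.6889 kg/s * 3.6 = 603.68 t/h
mdot = 603.68 t/h


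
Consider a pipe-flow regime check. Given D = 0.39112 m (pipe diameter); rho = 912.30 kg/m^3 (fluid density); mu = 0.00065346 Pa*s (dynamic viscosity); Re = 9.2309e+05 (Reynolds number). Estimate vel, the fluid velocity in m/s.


vel = Re * mu / (rho * D)
vel = 9.2309e+05 * 0.00065346 / (912.30 * 0.39112)
vel = 1.6905 m/s


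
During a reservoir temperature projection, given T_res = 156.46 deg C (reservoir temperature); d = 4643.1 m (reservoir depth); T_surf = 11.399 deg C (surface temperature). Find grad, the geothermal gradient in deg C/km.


grad = (T_res - T_surf) / d * 1000
grad = (156.46 - 11.399) / 4643.1 * 1000
grad = 31.242 deg C/km


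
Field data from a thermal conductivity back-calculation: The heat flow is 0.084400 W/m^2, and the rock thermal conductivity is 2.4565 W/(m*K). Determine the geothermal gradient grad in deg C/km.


grad = q / k * 1000
grad = 0.084400 / 2.4565 * 1000
grad = 34.358 deg C/km


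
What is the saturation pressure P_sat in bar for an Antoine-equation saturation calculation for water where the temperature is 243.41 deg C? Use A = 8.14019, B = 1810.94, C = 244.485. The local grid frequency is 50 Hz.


P_sat = 10^(A - B/(C + T)) / 760 * 0.101325
P_sat = 10^(8.14019 - 1810.94/(244.485 + 243.41)) / 760 * 0.101325
P_sat = 3.575623 MPa
Convert: 3.575623 MPa * 10.0 = 35.756 bar
P_sat = 35.756 bar


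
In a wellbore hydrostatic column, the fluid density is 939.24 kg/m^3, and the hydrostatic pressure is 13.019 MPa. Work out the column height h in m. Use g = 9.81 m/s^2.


h = P * 1e6 / (g * rho)
h = 13.019 * 1e6 / (9.81 * 939.24)
h = 1413.0 m


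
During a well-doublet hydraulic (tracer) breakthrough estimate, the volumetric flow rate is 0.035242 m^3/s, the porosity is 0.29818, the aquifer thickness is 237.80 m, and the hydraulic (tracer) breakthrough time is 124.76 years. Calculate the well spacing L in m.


L = sqrt(t_bt*365.25*86400*3*Qv / (pi*hr*phi))
L = sqrt(124.76*365.25*86400*3*0.035242 / (pi*237.80*0.29818))
L = 1367.0 m


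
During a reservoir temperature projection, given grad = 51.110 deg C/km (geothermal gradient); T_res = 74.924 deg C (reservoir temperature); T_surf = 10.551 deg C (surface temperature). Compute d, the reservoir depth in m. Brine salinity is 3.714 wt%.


d = (T_res - T_surf) / grad * 1000
d = (74.924 - 10.551) / 51.110 * 1000
d = 1259.5 m


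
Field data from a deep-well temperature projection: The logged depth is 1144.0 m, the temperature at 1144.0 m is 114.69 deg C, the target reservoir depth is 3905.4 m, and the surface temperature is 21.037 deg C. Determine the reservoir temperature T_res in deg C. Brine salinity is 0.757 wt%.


Step 1: grad = (T_d1 - T_surf)/d1 * 1000 = (114.69 - 21.037)/1144.0 * 1000 = 81.86451 deg C/km
Step 2: T_res = T_surf + grad*d2/1000 = 21.037 + 81.86451*3905.4/1000 = 340.75 deg C
T_res = 340.75 deg C


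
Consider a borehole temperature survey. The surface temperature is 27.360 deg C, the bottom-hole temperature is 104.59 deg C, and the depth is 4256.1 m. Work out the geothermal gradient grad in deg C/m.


grad = (T_d - T_surf) / d * 1000
grad = (104.59 - 27.360) / 4256.1 * 1000
grad = 18.14572 deg C/km
Convert: 18.14572 deg C/km * 0.001 = 0.018146 deg C/m
grad = 0.018146 deg C/m


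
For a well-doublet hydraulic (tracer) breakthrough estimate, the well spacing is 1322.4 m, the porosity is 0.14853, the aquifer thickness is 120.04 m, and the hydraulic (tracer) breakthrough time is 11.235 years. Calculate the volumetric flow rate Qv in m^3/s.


Qv = pi*hr*phi*L^2 / (3*t_bt*365.25*86400)
Qv = pi*120.04*0.14853*1322.4^2 / (3*11.235*365.25*86400)
Qv = 0.092091 m^3/s


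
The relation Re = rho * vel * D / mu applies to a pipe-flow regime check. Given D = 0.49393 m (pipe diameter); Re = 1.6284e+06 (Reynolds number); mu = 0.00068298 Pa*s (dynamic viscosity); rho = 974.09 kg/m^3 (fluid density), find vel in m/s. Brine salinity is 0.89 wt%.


vel = Re * mu / (rho * D)
vel = 1.6284e+06 * 0.00068298 / (974.09 * 0.49393)
vel = 2.3116 m/s


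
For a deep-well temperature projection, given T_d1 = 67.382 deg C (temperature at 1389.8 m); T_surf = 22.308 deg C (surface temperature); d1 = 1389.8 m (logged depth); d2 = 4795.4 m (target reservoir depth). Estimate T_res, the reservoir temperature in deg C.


Step 1: grad = (T_d1 - T_surf)/d1 * 1000 = (67.382 - 22.308)/1389.8 * 1000 = 32.43200 deg C/km
Step 2: T_res = T_surf + grad*d2/1000 = 22.308 + 32.43200*4795.4/1000 = 177.83 deg C
T_res = 177.83 deg C


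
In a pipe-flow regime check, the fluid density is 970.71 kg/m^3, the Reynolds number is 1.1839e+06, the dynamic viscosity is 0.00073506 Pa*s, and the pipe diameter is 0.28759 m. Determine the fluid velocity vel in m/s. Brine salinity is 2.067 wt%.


vel = Re * mu / (rho * D)
vel = 1.1839e+06 * 0.00073506 / (970.71 * 0.28759)
vel = 3.1173 m/s


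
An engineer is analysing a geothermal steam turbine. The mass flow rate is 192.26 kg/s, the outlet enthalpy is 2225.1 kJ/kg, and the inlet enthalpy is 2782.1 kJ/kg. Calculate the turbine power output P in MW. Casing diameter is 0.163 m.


P = mdot * (h_in - h_out) / 1000
P = 192.26 * (2782.1 - 2225.1) / 1000
P = 107.09 MW


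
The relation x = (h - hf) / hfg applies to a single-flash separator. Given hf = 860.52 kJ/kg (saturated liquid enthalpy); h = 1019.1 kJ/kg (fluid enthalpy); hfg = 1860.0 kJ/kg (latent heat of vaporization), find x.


x = (h - hf) / hfg
x = (1019.1 - 860.52) / 1860.0
x = 0.085258


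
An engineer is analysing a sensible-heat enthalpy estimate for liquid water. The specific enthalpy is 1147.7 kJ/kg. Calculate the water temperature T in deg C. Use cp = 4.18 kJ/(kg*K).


T = h / cp
T = 1147.7 / 4.18
T = 274.57 deg C


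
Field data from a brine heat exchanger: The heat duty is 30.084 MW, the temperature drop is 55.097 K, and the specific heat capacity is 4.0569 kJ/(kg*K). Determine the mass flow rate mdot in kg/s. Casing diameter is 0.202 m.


mdot = Q * 1000 / (cp * dT)
mdot = 30.084 * 1000 / (4.0569 * 55.097)
mdot = 134.59 kg/s


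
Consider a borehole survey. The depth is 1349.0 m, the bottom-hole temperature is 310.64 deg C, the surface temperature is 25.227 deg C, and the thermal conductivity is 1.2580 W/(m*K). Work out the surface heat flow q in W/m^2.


Step 1: grad = (T_d - T_surf)/d * 1000 = (310.64 - 25.227)/1349.0 * 1000 = 211.5738 deg C/km
Step 2: q = k * grad / 1000 = 1.258 * 211.5738 / 1000 = 0.26616 W/m^2
q = 0.26616 W/m^2


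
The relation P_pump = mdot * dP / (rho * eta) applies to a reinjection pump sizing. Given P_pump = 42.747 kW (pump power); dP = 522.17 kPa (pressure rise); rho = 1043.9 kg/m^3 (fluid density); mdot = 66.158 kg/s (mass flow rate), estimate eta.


eta = mdot * dP / (rho * P_pump)
eta = 66.158 * 522.17 / (1043.9 * 42.747)
eta = 0.77416


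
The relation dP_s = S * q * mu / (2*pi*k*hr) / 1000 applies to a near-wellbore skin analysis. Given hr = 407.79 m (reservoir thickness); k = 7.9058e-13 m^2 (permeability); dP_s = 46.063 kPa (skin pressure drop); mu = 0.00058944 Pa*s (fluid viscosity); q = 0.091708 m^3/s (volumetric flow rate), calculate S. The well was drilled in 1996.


S = dP_s * 1000 * 2*pi*k*hr / (q*mu)
S = 46.063 * 1000 * 2*pi*7.9058e-13*407.79 / (0.091708*0.00058944)
S = 1.7261


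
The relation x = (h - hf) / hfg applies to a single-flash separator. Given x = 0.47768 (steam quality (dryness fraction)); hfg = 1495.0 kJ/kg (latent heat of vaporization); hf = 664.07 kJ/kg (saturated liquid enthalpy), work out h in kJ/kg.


h = hf + x * hfg
h = 664.07 + 0.47768 * 1495.0
h = 1378.2 kJ/kg


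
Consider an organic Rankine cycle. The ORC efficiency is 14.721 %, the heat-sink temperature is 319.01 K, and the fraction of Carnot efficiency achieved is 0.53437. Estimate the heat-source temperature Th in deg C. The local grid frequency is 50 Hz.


Th = Tc / (1 - (eta_orc/100)/f)
Th = 319.01 / (1 - (14.721/100)/0.53437)
Th = 440.3073 K
Convert to deg C: 440.3073 - 273.15 = 167.16 deg C
Th = 167.16 deg C


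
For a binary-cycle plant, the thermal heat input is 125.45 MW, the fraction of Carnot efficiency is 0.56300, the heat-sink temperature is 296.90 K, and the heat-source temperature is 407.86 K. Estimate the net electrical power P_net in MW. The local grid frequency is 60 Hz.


Step 1: eta = (1 - Tc/Th)*f = (1 - 296.9/407.86)*0.563 = 0.1531665
Step 2: P_net = eta * Q_in = 0.1531665 * 125.45 = 19.215 MW
P_net = 19.215 MW


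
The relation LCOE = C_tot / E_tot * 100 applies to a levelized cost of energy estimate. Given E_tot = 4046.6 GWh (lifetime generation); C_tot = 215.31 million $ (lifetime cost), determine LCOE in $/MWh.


LCOE = C_tot / E_tot * 100
LCOE = 215.31 / 4046.6 * 100
LCOE = 5.320763 cents/kWh
Convert: 5.320763 cents/kWh * 10.0 = 53.208 $/MWh
LCOE = 53.208 $/MWh


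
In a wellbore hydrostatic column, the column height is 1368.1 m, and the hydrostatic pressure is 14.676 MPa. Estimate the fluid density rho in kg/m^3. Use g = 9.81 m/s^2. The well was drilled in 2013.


rho = P * 1e6 / (g * h)
rho = 14.676 * 1e6 / (9.81 * 1368.1)
rho = 1093.5 kg/m^3


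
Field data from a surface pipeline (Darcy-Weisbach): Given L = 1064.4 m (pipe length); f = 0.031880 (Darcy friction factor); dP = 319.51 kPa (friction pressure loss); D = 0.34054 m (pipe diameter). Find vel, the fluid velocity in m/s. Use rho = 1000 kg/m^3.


vel = sqrt(dP*1000*2*D / (f*L*rho))
vel = sqrt(319.51*1000*2*0.34054 / (0.031880*1064.4*1000))
vel = 2.5324 m/s


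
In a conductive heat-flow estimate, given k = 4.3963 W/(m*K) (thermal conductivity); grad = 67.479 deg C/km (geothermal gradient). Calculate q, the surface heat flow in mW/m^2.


q = k * grad / 1000
q = 4.3963 * 67.479 / 1000
q = 0.2966579 W/m^2
Convert: 0.2966579 W/m^2 * 1000.0 = 296.66 mW/m^2
q = 296.66 mW/m^2


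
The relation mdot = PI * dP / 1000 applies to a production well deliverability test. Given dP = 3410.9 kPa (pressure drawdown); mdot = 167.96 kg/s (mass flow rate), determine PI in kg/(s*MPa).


PI = mdot * 1000 / dP
PI = 167.96 * 1000 / 3410.9
PI = 49.242 kg/(s*MPa)


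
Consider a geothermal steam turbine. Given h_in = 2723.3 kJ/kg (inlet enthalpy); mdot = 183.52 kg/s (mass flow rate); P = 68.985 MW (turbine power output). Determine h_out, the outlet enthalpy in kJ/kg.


h_out = h_in - P * 1000 / mdot
h_out = 2723.3 - 68.985 * 1000 / 183.52
h_out = 2347.4 kJ/kg


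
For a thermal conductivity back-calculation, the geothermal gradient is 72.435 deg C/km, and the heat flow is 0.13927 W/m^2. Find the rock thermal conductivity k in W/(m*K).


k = q / (grad / 1000)
k = 0.13927 / (72.435 / 1000)
k = 1.9227 W/(m*K)


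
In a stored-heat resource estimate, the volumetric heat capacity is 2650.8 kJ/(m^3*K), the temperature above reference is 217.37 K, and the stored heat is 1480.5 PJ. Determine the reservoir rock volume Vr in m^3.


Vr = Q_s * 1e12 / (rhoc * dT)
Vr = 1480.5 * 1e12 / (2650.8 * 217.37)
Vr = 2.5694e+09 m^3


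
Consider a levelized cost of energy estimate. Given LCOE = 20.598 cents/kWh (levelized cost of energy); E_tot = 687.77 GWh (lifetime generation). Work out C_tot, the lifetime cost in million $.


C_tot = LCOE / 100 * E_tot
C_tot = 20.598 / 100 * 687.77
C_tot = 141.67 million $


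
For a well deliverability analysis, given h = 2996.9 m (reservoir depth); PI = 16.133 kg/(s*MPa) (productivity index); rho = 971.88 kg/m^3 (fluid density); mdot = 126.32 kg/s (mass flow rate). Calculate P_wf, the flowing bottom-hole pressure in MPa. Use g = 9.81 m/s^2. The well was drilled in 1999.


Step 1: P_i = rho*g*h/1e6 = 971.88*9.81*2996.9/1e6 = 28.57287 MPa
Step 2: P_wf = P_i - mdot/PI = 28.57287 - 126.32/16.133 = 20.743 MPa
P_wf = 20.743 MPa


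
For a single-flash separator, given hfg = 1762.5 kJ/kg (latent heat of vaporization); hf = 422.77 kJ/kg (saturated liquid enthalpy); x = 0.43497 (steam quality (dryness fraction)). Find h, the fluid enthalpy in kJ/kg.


h = hf + x * hfg
h = 422.77 + 0.43497 * 1762.5
h = 1189.4 kJ/kg


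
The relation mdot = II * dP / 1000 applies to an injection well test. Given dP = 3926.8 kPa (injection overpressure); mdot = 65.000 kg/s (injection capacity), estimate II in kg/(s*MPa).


II = mdot * 1000 / dP
II = 65.000 * 1000 / 3926.8
II = 16.553 kg/(s*MPa)


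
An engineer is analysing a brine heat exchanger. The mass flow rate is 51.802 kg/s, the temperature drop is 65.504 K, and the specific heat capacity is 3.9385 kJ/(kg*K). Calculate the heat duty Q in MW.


Q = mdot * cp * dT / 1000
Q = 51.802 * 3.9385 * 65.504 / 1000
Q = 13.364 MW


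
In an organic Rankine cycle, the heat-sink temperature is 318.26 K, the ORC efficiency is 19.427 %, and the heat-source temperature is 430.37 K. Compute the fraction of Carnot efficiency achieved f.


f = (eta_orc/100) / (1 - Tc/Th)
f = (19.427/100) / (1 - 318.26/430.37)
f = 0.74577


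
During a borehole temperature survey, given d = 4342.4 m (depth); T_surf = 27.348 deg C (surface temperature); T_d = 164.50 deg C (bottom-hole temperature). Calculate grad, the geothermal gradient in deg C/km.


grad = (T_d - T_surf) / d * 1000
grad = (164.50 - 27.348) / 4342.4 * 1000
grad = 31.584 deg C/km


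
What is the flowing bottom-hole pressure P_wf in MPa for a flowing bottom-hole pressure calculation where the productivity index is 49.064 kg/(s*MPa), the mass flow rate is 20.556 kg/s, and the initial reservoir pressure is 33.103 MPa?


P_wf = P_i - mdot / PI
P_wf = 33.103 - 20.556 / 49.064
P_wf = 32.684 MPa


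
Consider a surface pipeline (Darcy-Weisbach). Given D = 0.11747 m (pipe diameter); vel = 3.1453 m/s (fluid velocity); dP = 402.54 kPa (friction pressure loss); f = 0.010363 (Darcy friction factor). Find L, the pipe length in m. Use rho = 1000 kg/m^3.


L = dP*1000*D / (f*rho*vel^2/2)
L = 402.54*1000*0.11747 / (0.010363*1000*3.1453^2/2)
L = 922.48 m


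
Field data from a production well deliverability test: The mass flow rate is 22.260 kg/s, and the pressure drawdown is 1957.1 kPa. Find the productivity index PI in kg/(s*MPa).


PI = mdot * 1000 / dP
PI = 22.260 * 1000 / 1957.1
PI = 11.374 kg/(s*MPa)


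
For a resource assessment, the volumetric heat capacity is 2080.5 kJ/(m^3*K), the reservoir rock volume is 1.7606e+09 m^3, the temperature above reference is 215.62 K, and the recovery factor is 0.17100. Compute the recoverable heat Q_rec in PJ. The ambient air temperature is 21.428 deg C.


Step 1: Q_s = Vr*rhoc*dT/1e12 = 1.7606e+09*2080.5*215.62/1e12 = 789.8006 PJ
Step 2: Q_rec = Q_s * RF = 789.8006 * 0.171 = 135.06 PJ
Q_rec = 135.06 PJ


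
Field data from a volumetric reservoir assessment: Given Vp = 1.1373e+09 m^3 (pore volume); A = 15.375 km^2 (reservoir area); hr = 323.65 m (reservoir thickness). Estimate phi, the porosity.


phi = Vp / (A * 1e6 * hr)
phi = 1.1373e+09 / (15.375 * 1e6 * 323.65)
phi = 0.22855


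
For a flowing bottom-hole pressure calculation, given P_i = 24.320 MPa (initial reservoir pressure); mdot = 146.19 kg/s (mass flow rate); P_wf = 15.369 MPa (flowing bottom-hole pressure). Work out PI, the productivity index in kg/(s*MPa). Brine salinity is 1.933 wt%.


PI = mdot / (P_i - P_wf)
PI = 146.19 / (24.320 - 15.369)
PI = 16.332 kg/(s*MPa)


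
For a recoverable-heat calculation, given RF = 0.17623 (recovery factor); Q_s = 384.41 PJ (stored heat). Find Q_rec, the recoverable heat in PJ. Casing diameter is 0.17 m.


Q_rec = Q_s * RF
Q_rec = 384.41 * 0.17623
Q_rec = 67.745 PJ


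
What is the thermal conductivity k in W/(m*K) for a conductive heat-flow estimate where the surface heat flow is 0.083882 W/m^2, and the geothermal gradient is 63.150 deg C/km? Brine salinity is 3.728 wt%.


k = q * 1000 / grad
k = 0.083882 * 1000 / 63.150
k = 1.3283 W/(m*K)


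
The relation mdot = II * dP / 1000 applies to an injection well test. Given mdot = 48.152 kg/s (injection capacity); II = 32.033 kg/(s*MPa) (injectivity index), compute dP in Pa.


dP = mdot * 1000 / II
dP = 48.152 * 1000 / 32.033
dP = 1503.200 kPa
Convert: 1503.200 kPa * 1000.0 = 1.5032e+06 Pa
dP = 1.5032e+06 Pa


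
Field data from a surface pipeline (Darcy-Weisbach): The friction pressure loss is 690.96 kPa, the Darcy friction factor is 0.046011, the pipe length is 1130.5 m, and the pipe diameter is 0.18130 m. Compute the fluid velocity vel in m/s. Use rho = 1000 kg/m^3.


vel = sqrt(dP*1000*2*D / (f*L*rho))
vel = sqrt(690.96*1000*2*0.18130 / (0.046011*1130.5*1000))
vel = 2.1947 m/s


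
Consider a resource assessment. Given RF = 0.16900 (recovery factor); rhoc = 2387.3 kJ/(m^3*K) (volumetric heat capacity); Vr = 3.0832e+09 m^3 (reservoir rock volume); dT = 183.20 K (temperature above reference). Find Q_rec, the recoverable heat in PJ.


Step 1: Q_s = Vr*rhoc*dT/1e12 = 3.0832e+09*2387.3*183.2/1e12 = 1348.448 PJ
Step 2: Q_rec = Q_s * RF = 1348.448 * 0.169 = 227.89 PJ
Q_rec = 227.89 PJ


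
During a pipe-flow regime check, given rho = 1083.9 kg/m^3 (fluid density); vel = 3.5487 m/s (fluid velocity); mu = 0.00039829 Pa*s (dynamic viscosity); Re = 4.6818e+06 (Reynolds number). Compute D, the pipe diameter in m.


D = Re * mu / (rho * vel)
D = 4.6818e+06 * 0.00039829 / (1083.9 * 3.5487)
D = 0.48479 m


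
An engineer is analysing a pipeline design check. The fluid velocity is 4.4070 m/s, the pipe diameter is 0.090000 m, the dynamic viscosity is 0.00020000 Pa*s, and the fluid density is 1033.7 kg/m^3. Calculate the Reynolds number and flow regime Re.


Step 1: Re = rho*vel*D/mu = 1033.7*4.407*0.09/0.0002 = 2.0500e+06
Step 2: Re = 2.0500e+06 > 4000, so flow is turbulent.
Re = 2.0500e+06 (turbulent)


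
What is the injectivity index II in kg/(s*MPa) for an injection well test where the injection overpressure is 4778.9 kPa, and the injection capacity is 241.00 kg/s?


II = mdot * 1000 / dP
II = 241.00 * 1000 / 4778.9
II = 50.430 kg/(s*MPa)


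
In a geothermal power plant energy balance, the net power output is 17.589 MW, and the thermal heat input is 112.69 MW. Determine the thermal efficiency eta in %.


eta = W_net / Q_in * 100
eta = 17.589 / 112.69 * 100
eta = 15.608 %


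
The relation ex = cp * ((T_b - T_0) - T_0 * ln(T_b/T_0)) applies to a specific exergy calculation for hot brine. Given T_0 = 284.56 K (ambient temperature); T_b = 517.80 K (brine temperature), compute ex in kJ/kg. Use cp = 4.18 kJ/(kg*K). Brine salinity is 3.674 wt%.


ex = cp * ((T_b - T_0) - T_0 * ln(T_b/T_0))
ex = 4.18 * ((517.80 - 284.56) - 284.56 * ln(517.80/284.56))
ex = 262.88 kJ/kg


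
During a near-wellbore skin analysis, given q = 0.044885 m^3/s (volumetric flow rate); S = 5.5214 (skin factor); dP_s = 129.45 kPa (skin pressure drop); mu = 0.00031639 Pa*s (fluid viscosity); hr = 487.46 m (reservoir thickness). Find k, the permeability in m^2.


k = S*q*mu / (2*pi*dP_s*1000*hr)
k = 5.5214*0.044885*0.00031639 / (2*pi*129.45*1000*487.46)
k = 1.9777e-13 m^2


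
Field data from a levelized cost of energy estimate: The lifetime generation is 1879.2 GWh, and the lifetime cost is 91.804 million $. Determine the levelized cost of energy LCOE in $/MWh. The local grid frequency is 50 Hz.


LCOE = C_tot / E_tot * 100
LCOE = 91.804 / 1879.2 * 100
LCOE = 4.885270 cents/kWh
Convert: 4.885270 cents/kWh * 10.0 = 48.853 $/MWh
LCOE = 48.853 $/MWh


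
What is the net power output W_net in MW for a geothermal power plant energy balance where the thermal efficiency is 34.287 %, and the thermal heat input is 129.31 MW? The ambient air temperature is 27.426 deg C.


W_net = eta / 100 * Q_in
W_net = 34.287 / 100 * 129.31
W_net = 44.337 MW


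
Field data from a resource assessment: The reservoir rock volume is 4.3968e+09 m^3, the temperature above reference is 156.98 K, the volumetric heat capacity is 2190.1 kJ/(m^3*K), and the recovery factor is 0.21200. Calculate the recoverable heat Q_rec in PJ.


Step 1: Q_s = Vr*rhoc*dT/1e12 = 4.3968e+09*2190.1*156.98/1e12 = 1511.628 PJ
Step 2: Q_rec = Q_s * RF = 1511.628 * 0.212 = 320.47 PJ
Q_rec = 320.47 PJ


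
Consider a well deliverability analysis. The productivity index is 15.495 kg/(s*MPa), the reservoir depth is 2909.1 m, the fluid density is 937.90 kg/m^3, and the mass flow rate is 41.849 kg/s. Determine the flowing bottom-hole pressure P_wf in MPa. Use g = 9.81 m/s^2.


Step 1: P_i = rho*g*h/1e6 = 937.9*9.81*2909.1/1e6 = 26.76604 MPa
Step 2: P_wf = P_i - mdot/PI = 26.76604 - 41.849/15.495 = 24.065 MPa
P_wf = 24.065 MPa


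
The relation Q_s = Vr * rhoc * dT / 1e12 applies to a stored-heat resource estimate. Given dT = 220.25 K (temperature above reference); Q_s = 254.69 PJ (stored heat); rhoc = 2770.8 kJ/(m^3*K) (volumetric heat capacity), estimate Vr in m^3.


Vr = Q_s * 1e12 / (rhoc * dT)
Vr = 254.69 * 1e12 / (2770.8 * 220.25)
Vr = 4.1734e+08 m^3


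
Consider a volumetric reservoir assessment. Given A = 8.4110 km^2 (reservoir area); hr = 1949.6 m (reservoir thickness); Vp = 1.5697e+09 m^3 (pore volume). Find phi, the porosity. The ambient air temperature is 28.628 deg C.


phi = Vp / (A * 1e6 * hr)
phi = 1.5697e+09 / (8.4110 * 1e6 * 1949.6)
phi = 0.095725


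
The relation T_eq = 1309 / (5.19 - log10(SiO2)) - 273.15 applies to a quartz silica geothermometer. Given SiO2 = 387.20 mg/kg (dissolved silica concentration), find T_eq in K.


T_eq = 1309 / (5.19 - log10(SiO2)) - 273.15
T_eq = 1309 / (5.19 - log10(387.20)) - 273.15
T_eq = 229.9121 deg C
Convert to K: 229.9121 + 273.15 = 503.06 K
T_eq = 503.06 K


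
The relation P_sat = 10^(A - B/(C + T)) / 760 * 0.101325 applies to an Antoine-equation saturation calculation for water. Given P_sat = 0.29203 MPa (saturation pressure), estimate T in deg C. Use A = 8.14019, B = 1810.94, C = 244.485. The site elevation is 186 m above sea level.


T = B / (A - log10(P_sat * 760 / 0.101325)) - C
T = 1810.94 / (8.14019 - log10(0.29203 * 760 / 0.101325)) - 244.485
T = 132.82 deg C


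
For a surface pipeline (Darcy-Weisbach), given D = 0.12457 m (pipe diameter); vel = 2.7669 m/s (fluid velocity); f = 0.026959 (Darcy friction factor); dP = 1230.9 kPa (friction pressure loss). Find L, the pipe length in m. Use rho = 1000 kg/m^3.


L = dP*1000*D / (f*rho*vel^2/2)
L = 1230.9*1000*0.12457 / (0.026959*1000*2.7669^2/2)
L = 1485.9 m


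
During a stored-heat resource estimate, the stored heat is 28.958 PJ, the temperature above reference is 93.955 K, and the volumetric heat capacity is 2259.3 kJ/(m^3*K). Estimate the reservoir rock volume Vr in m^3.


Vr = Q_s * 1e12 / (rhoc * dT)
Vr = 28.958 * 1e12 / (2259.3 * 93.955)
Vr = 1.3642e+08 m^3


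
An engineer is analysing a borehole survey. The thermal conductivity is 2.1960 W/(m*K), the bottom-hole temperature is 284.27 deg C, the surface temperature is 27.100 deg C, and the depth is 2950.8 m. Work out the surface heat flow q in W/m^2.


Step 1: grad = (T_d - T_surf)/d * 1000 = (284.27 - 27.1)/2950.8 * 1000 = 87.15264 deg C/km
Step 2: q = k * grad / 1000 = 2.196 * 87.15264 / 1000 = 0.19139 W/m^2
q = 0.19139 W/m^2


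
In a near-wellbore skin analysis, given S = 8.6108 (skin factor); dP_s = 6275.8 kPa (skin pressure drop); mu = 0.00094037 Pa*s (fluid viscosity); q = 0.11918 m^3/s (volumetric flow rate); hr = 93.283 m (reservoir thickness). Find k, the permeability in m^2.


k = S*q*mu / (2*pi*dP_s*1000*hr)
k = 8.6108*0.11918*0.00094037 / (2*pi*6275.8*1000*93.283)
k = 2.6236e-13 m^2


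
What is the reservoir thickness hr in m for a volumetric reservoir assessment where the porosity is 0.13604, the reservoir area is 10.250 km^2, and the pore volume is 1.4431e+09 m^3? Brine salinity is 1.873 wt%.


hr = Vp / (A * 1e6 * phi)
hr = 1.4431e+09 / (10.250 * 1e6 * 0.13604)
hr = 1034.9 m


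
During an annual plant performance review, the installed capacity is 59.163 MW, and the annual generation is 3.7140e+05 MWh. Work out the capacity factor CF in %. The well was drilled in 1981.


CF = E_a / (cap * 8760) * 100
CF = 3.7140e+05 / (59.163 * 8760) * 100
CF = 71.662 %


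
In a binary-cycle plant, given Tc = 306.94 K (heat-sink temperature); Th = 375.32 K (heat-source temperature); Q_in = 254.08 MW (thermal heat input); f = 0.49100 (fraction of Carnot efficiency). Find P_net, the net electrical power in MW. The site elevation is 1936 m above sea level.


Step 1: eta = (1 - Tc/Th)*f = (1 - 306.94/375.32)*0.491 = 0.08945588
Step 2: P_net = eta * Q_in = 0.08945588 * 254.08 = 22.729 MW
P_net = 22.729 MW


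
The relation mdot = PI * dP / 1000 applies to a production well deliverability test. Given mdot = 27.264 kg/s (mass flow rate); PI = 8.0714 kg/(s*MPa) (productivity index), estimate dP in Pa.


dP = mdot * 1000 / PI
dP = 27.264 * 1000 / 8.0714
dP = 3377.853 kPa
Convert: 3377.853 kPa * 1000.0 = 3.3779e+06 Pa
dP = 3.3779e+06 Pa


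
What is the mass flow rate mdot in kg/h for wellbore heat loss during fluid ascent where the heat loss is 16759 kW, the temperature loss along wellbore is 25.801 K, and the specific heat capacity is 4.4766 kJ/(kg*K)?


mdot = Q_loss / (cp * dT)
mdot = 16759 / (4.4766 * 25.801)
mdot = 145.0986 kg/s
Convert: 145.0986 kg/s * 3600.0 = 5.2235e+05 kg/h
mdot = 5.2235e+05 kg/h


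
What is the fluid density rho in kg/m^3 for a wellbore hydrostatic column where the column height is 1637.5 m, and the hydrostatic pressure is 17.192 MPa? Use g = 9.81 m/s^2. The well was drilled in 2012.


rho = P * 1e6 / (g * h)
rho = 17.192 * 1e6 / (9.81 * 1637.5)
rho = 1070.2 kg/m^3


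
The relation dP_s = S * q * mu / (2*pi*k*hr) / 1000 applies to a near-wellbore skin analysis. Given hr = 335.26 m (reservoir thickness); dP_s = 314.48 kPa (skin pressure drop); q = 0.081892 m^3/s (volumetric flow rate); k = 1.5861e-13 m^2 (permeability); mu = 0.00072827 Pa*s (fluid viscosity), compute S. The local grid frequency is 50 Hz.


S = dP_s * 1000 * 2*pi*k*hr / (q*mu)
S = 314.48 * 1000 * 2*pi*1.5861e-13*335.26 / (0.081892*0.00072827)
S = 1.7618


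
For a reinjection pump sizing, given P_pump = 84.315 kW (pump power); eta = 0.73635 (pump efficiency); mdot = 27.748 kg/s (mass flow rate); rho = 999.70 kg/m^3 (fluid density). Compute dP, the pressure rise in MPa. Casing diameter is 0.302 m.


dP = P_pump * rho * eta / mdot
dP = 84.315 * 999.70 * 0.73635 / 27.748
dP = 2236.800 kPa
Convert: 2236.800 kPa * 0.001 = 2.2368 MPa
dP = 2.2368 MPa


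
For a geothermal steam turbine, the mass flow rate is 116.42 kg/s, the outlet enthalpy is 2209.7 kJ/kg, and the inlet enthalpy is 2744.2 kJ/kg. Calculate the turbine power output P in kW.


P = mdot * (h_in - h_out) / 1000
P = 116.42 * (2744.2 - 2209.7) / 1000
P = 62.22649 MW
Convert: 62.22649 MW * 1000.0 = 62226 kW
P = 62226 kW


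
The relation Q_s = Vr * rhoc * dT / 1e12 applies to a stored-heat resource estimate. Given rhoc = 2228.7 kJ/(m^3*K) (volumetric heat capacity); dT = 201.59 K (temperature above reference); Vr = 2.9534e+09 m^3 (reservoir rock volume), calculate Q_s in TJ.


Q_s = Vr * rhoc * dT / 1e12
Q_s = 2.9534e+09 * 2228.7 * 201.59 / 1e12
Q_s = 1326.914 PJ
Convert: 1326.914 PJ * 1000.0 = 1.3269e+06 TJ
Q_s = 1.3269e+06 TJ


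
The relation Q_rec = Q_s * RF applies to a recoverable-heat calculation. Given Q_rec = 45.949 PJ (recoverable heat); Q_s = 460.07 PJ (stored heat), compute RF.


RF = Q_rec / Q_s
RF = 45.949 / 460.07
RF = 0.099874


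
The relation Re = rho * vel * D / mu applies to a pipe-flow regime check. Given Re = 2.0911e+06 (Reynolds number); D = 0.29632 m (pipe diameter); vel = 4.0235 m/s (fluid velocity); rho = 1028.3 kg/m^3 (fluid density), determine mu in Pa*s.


mu = rho * vel * D / Re
mu = 1028.3 * 4.0235 * 0.29632 / 2.0911e+06
mu = 0.00058629 Pa*s


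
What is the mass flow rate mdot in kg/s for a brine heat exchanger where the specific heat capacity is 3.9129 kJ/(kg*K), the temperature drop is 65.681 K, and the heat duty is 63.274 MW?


mdot = Q * 1000 / (cp * dT)
mdot = 63.274 * 1000 / (3.9129 * 65.681)
mdot = 246.20 kg/s


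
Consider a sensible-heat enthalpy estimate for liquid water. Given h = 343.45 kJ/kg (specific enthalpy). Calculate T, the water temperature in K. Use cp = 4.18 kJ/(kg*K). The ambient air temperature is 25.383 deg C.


T = h / cp
T = 343.45 / 4.18
T = 82.16507 deg C
Convert to K: 82.16507 + 273.15 = 355.32 K
T = 355.32 K


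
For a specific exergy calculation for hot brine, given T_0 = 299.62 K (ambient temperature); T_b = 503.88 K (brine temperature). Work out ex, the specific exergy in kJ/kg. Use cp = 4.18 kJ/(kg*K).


ex = cp * ((T_b - T_0) - T_0 * ln(T_b/T_0))
ex = 4.18 * ((503.88 - 299.62) - 299.62 * ln(503.88/299.62))
ex = 202.77 kJ/kg


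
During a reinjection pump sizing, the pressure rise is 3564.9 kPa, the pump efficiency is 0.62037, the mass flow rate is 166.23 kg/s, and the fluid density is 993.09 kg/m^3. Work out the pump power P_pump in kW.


P_pump = mdot * dP / (rho * eta)
P_pump = 166.23 * 3564.9 / (993.09 * 0.62037)
P_pump = 961.87 kW


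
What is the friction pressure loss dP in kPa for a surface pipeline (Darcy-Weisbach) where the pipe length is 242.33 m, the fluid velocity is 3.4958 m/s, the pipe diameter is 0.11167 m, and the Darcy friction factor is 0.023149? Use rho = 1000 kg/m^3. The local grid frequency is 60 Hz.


dP = f * (L/D) * (rho*vel^2/2) / 1000
dP = 0.023149 * (242.33/0.11167) * (1000*3.4958^2/2) / 1000
dP = 306.95 kPa


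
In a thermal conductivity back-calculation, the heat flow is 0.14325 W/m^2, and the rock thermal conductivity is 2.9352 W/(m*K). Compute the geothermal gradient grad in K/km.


grad = q / k * 1000
grad = 0.14325 / 2.9352 * 1000
grad = 48.80417 deg C/km
Convert: 48.80417 deg C/km * 1.0 = 48.804 K/km
grad = 48.804 K/km


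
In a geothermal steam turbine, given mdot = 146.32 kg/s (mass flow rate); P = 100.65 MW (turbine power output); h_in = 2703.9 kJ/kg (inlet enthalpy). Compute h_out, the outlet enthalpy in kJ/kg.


h_out = h_in - P * 1000 / mdot
h_out = 2703.9 - 100.65 * 1000 / 146.32
h_out = 2016.0 kJ/kg


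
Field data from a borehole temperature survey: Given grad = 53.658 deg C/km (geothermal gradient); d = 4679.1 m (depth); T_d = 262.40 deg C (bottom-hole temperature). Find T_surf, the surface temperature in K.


T_surf = T_d - grad * d / 1000
T_surf = 262.40 - 53.658 * 4679.1 / 1000
T_surf = 11.32885 deg C
Convert to K: 11.32885 + 273.15 = 284.48 K
T_surf = 284.48 K


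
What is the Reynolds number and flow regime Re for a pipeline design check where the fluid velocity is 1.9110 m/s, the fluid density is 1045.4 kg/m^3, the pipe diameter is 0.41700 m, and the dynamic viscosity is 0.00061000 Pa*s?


Step 1: Re = rho*vel*D/mu = 1045.4*1.911*0.417/0.00061 = 1.3657e+06
Step 2: Re = 1.3657e+06 > 4000, so flow is turbulent.
Re = 1.3657e+06 (turbulent)


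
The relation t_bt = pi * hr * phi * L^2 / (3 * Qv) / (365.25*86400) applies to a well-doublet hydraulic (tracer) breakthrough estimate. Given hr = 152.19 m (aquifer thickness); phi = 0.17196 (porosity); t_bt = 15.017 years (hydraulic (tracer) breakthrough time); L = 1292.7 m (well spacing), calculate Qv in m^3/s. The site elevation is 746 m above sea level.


Qv = pi*hr*phi*L^2 / (3*t_bt*365.25*86400)
Qv = pi*152.19*0.17196*1292.7^2 / (3*15.017*365.25*86400)
Qv = 0.096639 m^3/s


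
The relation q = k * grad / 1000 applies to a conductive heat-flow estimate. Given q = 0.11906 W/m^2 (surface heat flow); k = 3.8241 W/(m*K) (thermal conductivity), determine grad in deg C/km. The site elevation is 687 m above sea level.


grad = q * 1000 / k
grad = 0.11906 * 1000 / 3.8241
grad = 31.134 deg C/km


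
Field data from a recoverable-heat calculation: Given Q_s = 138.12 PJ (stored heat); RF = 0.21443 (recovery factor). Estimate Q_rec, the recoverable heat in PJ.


Q_rec = Q_s * RF
Q_rec = 138.12 * 0.21443
Q_rec = 29.617 PJ


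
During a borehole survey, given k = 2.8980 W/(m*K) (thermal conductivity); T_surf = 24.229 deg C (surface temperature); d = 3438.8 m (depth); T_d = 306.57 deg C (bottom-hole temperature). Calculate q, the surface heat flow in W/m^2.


Step 1: grad = (T_d - T_surf)/d * 1000 = (306.57 - 24.229)/3438.8 * 1000 = 82.10451 deg C/km
Step 2: q = k * grad / 1000 = 2.898 * 82.10451 / 1000 = 0.23794 W/m^2
q = 0.23794 W/m^2


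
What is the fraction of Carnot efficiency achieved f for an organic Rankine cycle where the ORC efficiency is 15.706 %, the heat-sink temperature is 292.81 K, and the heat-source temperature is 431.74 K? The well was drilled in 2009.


f = (eta_orc/100) / (1 - Tc/Th)
f = (15.706/100) / (1 - 292.81/431.74)
f = 0.48808


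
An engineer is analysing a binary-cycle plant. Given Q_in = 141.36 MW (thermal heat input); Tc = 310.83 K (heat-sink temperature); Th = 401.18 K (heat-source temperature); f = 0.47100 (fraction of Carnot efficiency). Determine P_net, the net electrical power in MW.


Step 1: eta = (1 - Tc/Th)*f = (1 - 310.83/401.18)*0.471 = 0.1060742
Step 2: P_net = eta * Q_in = 0.1060742 * 141.36 = 14.995 MW
P_net = 14.995 MW


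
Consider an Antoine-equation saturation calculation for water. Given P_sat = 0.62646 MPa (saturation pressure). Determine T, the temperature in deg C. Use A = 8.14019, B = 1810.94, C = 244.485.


T = B / (A - log10(P_sat * 760 / 0.101325)) - C
T = 1810.94 / (8.14019 - log10(0.62646 * 760 / 0.101325)) - 244.485
T = 160.81 deg C


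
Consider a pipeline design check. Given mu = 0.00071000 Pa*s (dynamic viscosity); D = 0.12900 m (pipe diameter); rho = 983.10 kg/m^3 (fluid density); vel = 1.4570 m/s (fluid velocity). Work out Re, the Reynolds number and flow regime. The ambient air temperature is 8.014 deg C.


Step 1: Re = rho*vel*D/mu = 983.1*1.457*0.129/0.00071 = 2.6025e+05
Step 2: Re = 2.6025e+05 > 4000, so flow is turbulent.
Re = 2.6025e+05 (turbulent)


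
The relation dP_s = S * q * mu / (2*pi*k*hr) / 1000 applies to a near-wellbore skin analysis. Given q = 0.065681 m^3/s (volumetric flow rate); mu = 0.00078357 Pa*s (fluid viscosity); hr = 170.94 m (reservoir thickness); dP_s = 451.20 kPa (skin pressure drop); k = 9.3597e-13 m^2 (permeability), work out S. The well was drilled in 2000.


S = dP_s * 1000 * 2*pi*k*hr / (q*mu)
S = 451.20 * 1000 * 2*pi*9.3597e-13*170.94 / (0.065681*0.00078357)
S = 8.8133


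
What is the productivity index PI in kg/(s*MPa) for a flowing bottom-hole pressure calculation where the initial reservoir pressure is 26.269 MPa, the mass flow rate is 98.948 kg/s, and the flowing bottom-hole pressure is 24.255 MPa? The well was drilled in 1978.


PI = mdot / (P_i - P_wf)
PI = 98.948 / (26.269 - 24.255)
PI = 49.130 kg/(s*MPa)


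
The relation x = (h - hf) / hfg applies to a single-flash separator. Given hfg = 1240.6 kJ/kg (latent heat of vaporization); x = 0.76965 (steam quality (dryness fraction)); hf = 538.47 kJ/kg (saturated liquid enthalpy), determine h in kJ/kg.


h = hf + x * hfg
h = 538.47 + 0.76965 * 1240.6
h = 1493.3 kJ/kg
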